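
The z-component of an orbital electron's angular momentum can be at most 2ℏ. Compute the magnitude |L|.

|L| = √6 ℏ ≈ 2.449ℏ

L_z,max = lℏ, so l = 2.
|L| = ℏ√(l(l+1)) = √6 ℏ.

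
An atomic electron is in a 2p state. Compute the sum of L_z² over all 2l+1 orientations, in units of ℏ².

Σ(L_z)² = 2 ℏ²

2p means n = 2, l = 1.
m_l ∈ {-1, 0, 1}.
Σ m_l² = 2·(1) = 2.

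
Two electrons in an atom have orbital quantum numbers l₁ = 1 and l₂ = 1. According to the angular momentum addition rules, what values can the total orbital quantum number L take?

L = 0, 1, 2

The total orbital quantum number L ranges from |l₁ − l₂| to l₁ + l₂ in integer steps.
L ∈ {0, 1, 2}.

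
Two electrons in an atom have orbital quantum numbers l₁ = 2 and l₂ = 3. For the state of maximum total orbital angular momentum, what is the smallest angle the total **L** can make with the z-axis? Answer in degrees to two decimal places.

θ_min ≈ 24.09°

By the triangle rule, |l₁ − l₂| ≤ L ≤ l₁ + l₂.
L ∈ {1, 2, 3, 4, 5}.
The maximum is L = 5, with |L_tot| = ℏ√(5·6) = √30 ℏ.
The minimum angle with z is arccos(5/√30) ≈ 24.09°.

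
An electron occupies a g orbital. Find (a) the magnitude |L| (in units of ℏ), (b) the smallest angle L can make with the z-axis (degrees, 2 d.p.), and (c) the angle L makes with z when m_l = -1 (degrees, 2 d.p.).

For a g orbital, l = 4.
|L| = ℏ√(4·5) = 2√5 ℏ ≈ 4.472ℏ.
cos θ_min = 4/√20, so θ_min ≈ 26.57°.
For m_l = -1: cos θ = -1/√20, θ ≈ 102.92°.

|L| = 2√5 ℏ ≈ 4.472ℏ; θ_min ≈ 26.57°; θ(m_l=-1) ≈ 102.92°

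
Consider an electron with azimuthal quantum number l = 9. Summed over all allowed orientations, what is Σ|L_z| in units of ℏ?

m_l ∈ {-9, -8, -7, -6, -5, -4, -3, -2, -1, 0, 1, 2, 3, 4, 5, 6, 7, 8, 9}.
Σ|m_l| = 2(1+2+…+9) = 90.

Σ|L_z| = 90 ℏ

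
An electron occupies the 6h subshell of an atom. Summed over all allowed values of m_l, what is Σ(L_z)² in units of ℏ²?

6h means n = 6, l = 5.
The allowed m_l values are -5, -4, -3, -2, -1, 0, 1, 2, 3, 4, 5.
Σ m_l² = 2·(1 + 4 + 9 + 16 + 25) = 110.

Σ(L_z)² = 110 ℏ²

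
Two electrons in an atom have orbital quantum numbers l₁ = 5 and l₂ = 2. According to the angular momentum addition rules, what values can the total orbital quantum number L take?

L runs from |5 − 2| = 3 to 5 + 2 = 7.
L ∈ {3, 4, 5, 6, 7}.

L = 3, 4, 5, 6, 7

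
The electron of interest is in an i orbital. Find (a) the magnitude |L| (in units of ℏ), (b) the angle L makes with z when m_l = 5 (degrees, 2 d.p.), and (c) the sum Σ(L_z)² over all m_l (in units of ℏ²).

For an i orbital, l = 6.
|L| = ℏ√(6·7) = √42 ℏ ≈ 6.481ℏ.
For m_l = 5: cos θ = 5/√42, θ ≈ 39.51°.
Σ m_l² = 182, so Σ(L_z)² = 182 ℏ².

|L| = √42 ℏ ≈ 6.481ℏ; θ(m_l=5) ≈ 39.51°; Σ(L_z)² = 182 ℏ²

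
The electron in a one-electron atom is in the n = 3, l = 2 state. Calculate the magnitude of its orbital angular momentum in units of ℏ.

|L| = √6 ℏ ≈ 2.449ℏ

|L| = ℏ√(l(l+1)) = ℏ√(2·3) = √6 ℏ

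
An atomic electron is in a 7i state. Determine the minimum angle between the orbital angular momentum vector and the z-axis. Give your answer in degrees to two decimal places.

For 7i, l = 6.
|L| = √(l(l+1)) ℏ = √42 ℏ.
The smallest angle corresponds to the largest L_z, i.e. m_l = l = 6, giving L_z = 6ℏ.
cos θ_min = 6/√42, so θ_min ≈ 22.21°.

θ_min ≈ 22.21°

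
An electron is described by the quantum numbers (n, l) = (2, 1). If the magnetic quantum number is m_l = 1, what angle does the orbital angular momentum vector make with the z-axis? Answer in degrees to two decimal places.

|L|² = l(l+1)ℏ² = 2ℏ², so |L| = √2 ℏ.
L_z = m_l ℏ = 1ℏ.
cos θ = L_z/|L| = 1/√2, so θ ≈ 45.00°.

θ ≈ 45.00°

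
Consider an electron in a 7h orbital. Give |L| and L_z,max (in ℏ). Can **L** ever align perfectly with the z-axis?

No: L_z,max = 5ℏ < |L| = √30 ℏ ≈ 5.477ℏ

For 7h, l = 5.
|L| = √30 ℏ ≈ 5.4772ℏ, while L_z,max = lℏ = 5ℏ.
Since |L| > L_z,max, the vector can never point exactly along z; the closest it comes is θ_min = arccos(5/√30) ≈ 24.1°.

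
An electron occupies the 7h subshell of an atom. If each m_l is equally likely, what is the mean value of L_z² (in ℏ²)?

⟨L_z²⟩ = 10 ℏ²

The 7h subshell has l = 5.
The allowed m_l values are -5, -4, -3, -2, -1, 0, 1, 2, 3, 4, 5.
⟨L_z²⟩ = ℏ²·l(l+1)/3 = 10ℏ².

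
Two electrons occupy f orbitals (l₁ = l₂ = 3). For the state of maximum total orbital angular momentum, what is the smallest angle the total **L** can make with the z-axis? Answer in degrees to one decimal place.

Angular momentum addition gives L = |l₁ − l₂|, …, l₁ + l₂.
Allowed values: L = 0, 1, 2, 3, 4, 5, 6.
The maximum is L = 6, with |L_tot| = ℏ√(6·7) = √42 ℏ.
The minimum angle with z is arccos(6/√42) ≈ 22.2°.

θ_min ≈ 22.2°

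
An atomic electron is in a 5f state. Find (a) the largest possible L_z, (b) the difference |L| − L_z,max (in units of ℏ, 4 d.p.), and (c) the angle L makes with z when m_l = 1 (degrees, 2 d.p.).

L_z,max = 3ℏ; |L|−L_z,max ≈ 0.4641ℏ; θ(m_l=1) ≈ 73.22°

For 5f, l = 3.
L_z,max = lℏ = 3ℏ.
|L| − L_z,max = (2√3 − 3)ℏ ≈ 0.4641ℏ.
For m_l = 1: cos θ = 1/√12, θ ≈ 73.22°.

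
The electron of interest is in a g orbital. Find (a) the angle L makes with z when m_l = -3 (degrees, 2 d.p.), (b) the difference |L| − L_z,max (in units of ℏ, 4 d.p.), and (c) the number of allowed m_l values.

θ(m_l=-3) ≈ 132.13°; |L|−L_z,max ≈ 0.4721ℏ; 9 values

For a g orbital, l = 4.
For m_l = -3: cos θ = -3/√20, θ ≈ 132.13°.
|L| − L_z,max = (2√5 − 4)ℏ ≈ 0.4721ℏ.
There are 2l+1 = 9 values of m_l.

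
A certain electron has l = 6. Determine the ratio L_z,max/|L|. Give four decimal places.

L_z,max/|L| = 0.9258

|L| = √42 ℏ ≈ 6.4807ℏ, while L_z,max = lℏ = 6ℏ.
L_z,max/|L| = 6/√42 = 0.9258.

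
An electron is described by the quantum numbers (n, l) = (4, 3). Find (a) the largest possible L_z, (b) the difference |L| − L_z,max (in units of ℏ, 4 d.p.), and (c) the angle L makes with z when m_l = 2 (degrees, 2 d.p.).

L_z,max = lℏ = 3ℏ.
|L| − L_z,max = (2√3 − 3)ℏ ≈ 0.4641ℏ.
For m_l = 2: cos θ = 2/√12, θ ≈ 54.74°.

L_z,max = 3ℏ; |L|−L_z,max ≈ 0.4641ℏ; θ(m_l=2) ≈ 54.74°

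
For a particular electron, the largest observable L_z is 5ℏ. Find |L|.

Since max m_l = l, l = 5.
|L| = √(l(l+1)) ℏ = √30 ℏ.

|L| = √30 ℏ ≈ 5.477ℏ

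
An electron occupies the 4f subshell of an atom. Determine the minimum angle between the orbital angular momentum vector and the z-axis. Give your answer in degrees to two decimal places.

For 4f, l = 3.
|L| = ℏ√(l(l+1)) = 2√3 ℏ.
The smallest angle corresponds to the largest L_z, i.e. m_l = l = 3, giving L_z = 3ℏ.
cos θ_min = 3/√12, so θ_min ≈ 30.00°.

θ_min ≈ 30.00°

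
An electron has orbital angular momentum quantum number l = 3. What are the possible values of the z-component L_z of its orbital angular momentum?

L_z ∈ {−3ℏ, −2ℏ, −ℏ, 0, ℏ, 2ℏ, 3ℏ}

L_z = m_l ℏ with m_l ranging from −l to +l in integer steps.
For l = 3: m_l ∈ {-3, -2, -1, 0, 1, 2, 3}.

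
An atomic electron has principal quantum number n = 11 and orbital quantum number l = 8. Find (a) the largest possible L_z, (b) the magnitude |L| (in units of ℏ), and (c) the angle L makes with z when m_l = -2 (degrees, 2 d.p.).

L_z,max = lℏ = 8ℏ.
|L| = ℏ√(8·9) = 6√2 ℏ ≈ 8.485ℏ.
For m_l = -2: cos θ = -2/√72, θ ≈ 103.63°.

L_z,max = 8ℏ; |L| = 6√2 ℏ ≈ 8.485ℏ; θ(m_l=-2) ≈ 103.63°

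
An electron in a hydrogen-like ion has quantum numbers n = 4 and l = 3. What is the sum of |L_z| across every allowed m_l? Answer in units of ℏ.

Σ|L_z| = 12 ℏ

m_l ∈ {-3, -2, -1, 0, 1, 2, 3}.
Σ|m_l| = 2·3(3+1)/2 = 12.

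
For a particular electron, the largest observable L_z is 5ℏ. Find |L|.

The maximum L_z equals lℏ, giving l = 5.
|L| = √(l(l+1)) ℏ = √30 ℏ.

|L| = √30 ℏ ≈ 5.477ℏ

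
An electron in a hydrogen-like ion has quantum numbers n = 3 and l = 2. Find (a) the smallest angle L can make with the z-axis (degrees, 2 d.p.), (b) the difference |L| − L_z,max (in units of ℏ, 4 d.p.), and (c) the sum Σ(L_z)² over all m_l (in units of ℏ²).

cos θ_min = 2/√6, so θ_min ≈ 35.26°.
|L| − L_z,max = (√6 − 2)ℏ ≈ 0.4495ℏ.
Σ m_l² = 10, so Σ(L_z)² = 10 ℏ².

θ_min ≈ 35.26°; |L|−L_z,max ≈ 0.4495ℏ; Σ(L_z)² = 10 ℏ²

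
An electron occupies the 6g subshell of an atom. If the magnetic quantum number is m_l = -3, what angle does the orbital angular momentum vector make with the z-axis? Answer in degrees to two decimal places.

The 6g subshell has l = 4.
|L|² = l(l+1)ℏ² = 20ℏ², so |L| = 2√5 ℏ.
L_z = m_l ℏ = −3ℏ.
cos θ = L_z/|L| = -3/√20, so θ ≈ 132.13°.

θ ≈ 132.13°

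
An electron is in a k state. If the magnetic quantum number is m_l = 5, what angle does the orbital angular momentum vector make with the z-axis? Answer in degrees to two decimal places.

The letter k corresponds to l = 7.
|L| = √(l(l+1)) ℏ = 2√14 ℏ.
L_z = m_l ℏ = 5ℏ.
cos θ = L_z/|L| = 5/√56, so θ ≈ 48.08°.

θ ≈ 48.08°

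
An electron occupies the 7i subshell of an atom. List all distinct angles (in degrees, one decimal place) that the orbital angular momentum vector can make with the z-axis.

For 7i, l = 6.
|L| = √(l(l+1)) ℏ = √42 ℏ.
cos θ = m_l/√42 for each m_l ∈ {-6, -5, -4, -3, -2, -1, 0, 1, 2, 3, 4, 5, 6}.

θ ∈ {22.2°, 39.5°, 51.9°, 62.4°, 72.0°, 81.1°, 90.0°, 98.9°, 108.0°, 117.6°, 128.1°, 140.5°, 157.8°}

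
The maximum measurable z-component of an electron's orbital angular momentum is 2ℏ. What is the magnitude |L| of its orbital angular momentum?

L_z,max = lℏ, so l = 2.
Then |L| = ℏ√(2·3) = √6 ℏ.

|L| = √6 ℏ ≈ 2.449ℏ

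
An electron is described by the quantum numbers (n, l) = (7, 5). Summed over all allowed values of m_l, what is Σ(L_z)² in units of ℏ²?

Σ(L_z)² = 110 ℏ²

m_l ∈ {-5, -4, -3, -2, -1, 0, 1, 2, 3, 4, 5}.
Σ m_l² = l(l+1)(2l+1)/3 = 5·6·11/3 = 110.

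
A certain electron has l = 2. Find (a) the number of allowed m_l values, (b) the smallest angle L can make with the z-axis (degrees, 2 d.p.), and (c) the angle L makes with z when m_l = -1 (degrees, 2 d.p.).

5 values; θ_min ≈ 35.26°; θ(m_l=-1) ≈ 114.09°

There are 2l+1 = 5 values of m_l.
cos θ_min = 2/√6, so θ_min ≈ 35.26°.
For m_l = -1: cos θ = -1/√6, θ ≈ 114.09°.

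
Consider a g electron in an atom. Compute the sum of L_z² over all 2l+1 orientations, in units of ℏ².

The letter g corresponds to l = 4.
m_l ∈ {-4, -3, -2, -1, 0, 1, 2, 3, 4}.
Σ m_l² = l(l+1)(2l+1)/3 = 4·5·9/3 = 60.

Σ(L_z)² = 60 ℏ²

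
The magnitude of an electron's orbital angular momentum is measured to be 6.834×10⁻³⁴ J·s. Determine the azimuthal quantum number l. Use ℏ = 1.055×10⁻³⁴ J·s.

|L|/ℏ = (6.834×10⁻³⁴)/(1.055×10⁻³⁴) ≈ 6.478.
(|L|/ℏ)² = l(l+1) ≈ 41.96 ⇒ l = 6.

l = 6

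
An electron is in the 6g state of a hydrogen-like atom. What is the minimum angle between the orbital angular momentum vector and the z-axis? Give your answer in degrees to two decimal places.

6g means n = 6, l = 4.
|L| = ℏ√(l(l+1)) = 2√5 ℏ.
The smallest angle corresponds to the largest L_z, i.e. m_l = l = 4, giving L_z = 4ℏ.
cos θ_min = 4/√20, so θ_min ≈ 26.57°.

θ_min ≈ 26.57°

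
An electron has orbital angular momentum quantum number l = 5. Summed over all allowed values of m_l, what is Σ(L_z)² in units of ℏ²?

The allowed m_l values are -5, -4, -3, -2, -1, 0, 1, 2, 3, 4, 5.
Σ m_l² = l(l+1)(2l+1)/3 = 5·6·11/3 = 110.

Σ(L_z)² = 110 ℏ²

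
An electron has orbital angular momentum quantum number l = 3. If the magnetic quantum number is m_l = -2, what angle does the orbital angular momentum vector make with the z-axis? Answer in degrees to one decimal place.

θ ≈ 125.3°

|L|² = l(l+1)ℏ² = 12ℏ², so |L| = 2√3 ℏ.
L_z = m_l ℏ = −2ℏ.
cos θ = L_z/|L| = -2/√12, so θ ≈ 125.3°.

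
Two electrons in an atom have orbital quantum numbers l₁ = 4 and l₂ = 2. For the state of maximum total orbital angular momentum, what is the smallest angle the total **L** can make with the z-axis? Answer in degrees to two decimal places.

By the triangle rule, |l₁ − l₂| ≤ L ≤ l₁ + l₂.
Allowed values: L = 2, 3, 4, 5, 6.
The maximum is L = 6, with |L_tot| = ℏ√(6·7) = √42 ℏ.
The minimum angle with z is arccos(6/√42) ≈ 22.21°.

θ_min ≈ 22.21°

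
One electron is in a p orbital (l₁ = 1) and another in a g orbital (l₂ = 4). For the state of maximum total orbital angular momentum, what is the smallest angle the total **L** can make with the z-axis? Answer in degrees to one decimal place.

θ_min ≈ 24.1°

Angular momentum addition gives L = |l₁ − l₂|, …, l₁ + l₂.
Allowed values: L = 3, 4, 5.
The maximum is L = 5, with |L_tot| = ℏ√(5·6) = √30 ℏ.
The minimum angle with z is arccos(5/√30) ≈ 24.1°.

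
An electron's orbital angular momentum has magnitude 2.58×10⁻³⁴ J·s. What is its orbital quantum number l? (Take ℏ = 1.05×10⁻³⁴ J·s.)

|L|/ℏ = (2.58×10⁻³⁴)/(1.05×10⁻³⁴) ≈ 2.457.
Set l(l+1) = 6.04; the integer solution is l = 2.

l = 2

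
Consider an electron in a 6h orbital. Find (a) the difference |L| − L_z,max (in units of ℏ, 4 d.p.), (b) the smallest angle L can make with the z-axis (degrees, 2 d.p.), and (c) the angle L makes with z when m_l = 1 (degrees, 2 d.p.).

|L|−L_z,max ≈ 0.4772ℏ; θ_min ≈ 24.09°; θ(m_l=1) ≈ 79.48°

For 6h, l = 5.
|L| − L_z,max = (√30 − 5)ℏ ≈ 0.4772ℏ.
cos θ_min = 5/√30, so θ_min ≈ 24.09°.
For m_l = 1: cos θ = 1/√30, θ ≈ 79.48°.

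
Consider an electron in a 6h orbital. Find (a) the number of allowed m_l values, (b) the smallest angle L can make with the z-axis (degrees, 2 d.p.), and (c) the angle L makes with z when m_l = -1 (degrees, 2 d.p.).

The 6h subshell has l = 5.
There are 2l+1 = 11 values of m_l.
cos θ_min = 5/√30, so θ_min ≈ 24.09°.
For m_l = -1: cos θ = -1/√30, θ ≈ 100.52°.

11 values; θ_min ≈ 24.09°; θ(m_l=-1) ≈ 100.52°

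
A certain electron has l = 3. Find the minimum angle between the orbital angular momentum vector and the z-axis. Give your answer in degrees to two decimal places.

|L| = ℏ√(l(l+1)) = 2√3 ℏ.
The smallest angle corresponds to the largest L_z, i.e. m_l = l = 3, giving L_z = 3ℏ.
cos θ_min = 3/√12, so θ_min ≈ 30.00°.

θ_min ≈ 30.00°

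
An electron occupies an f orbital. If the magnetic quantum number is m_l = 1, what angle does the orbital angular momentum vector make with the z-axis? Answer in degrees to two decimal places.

θ ≈ 73.22°

An f state has l = 3.
|L| = ℏ√(l(l+1)) = 2√3 ℏ.
L_z = m_l ℏ = 1ℏ.
cos θ = L_z/|L| = 1/√12, so θ ≈ 73.22°.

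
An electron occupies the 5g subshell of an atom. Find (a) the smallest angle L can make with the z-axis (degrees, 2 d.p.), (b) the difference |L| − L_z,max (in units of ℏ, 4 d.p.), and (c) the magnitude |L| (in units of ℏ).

5g means n = 5, l = 4.
cos θ_min = 4/√20, so θ_min ≈ 26.57°.
|L| − L_z,max = (2√5 − 4)ℏ ≈ 0.4721ℏ.
|L| = ℏ√(4·5) = 2√5 ℏ ≈ 4.472ℏ.

θ_min ≈ 26.57°; |L|−L_z,max ≈ 0.4721ℏ; |L| = 2√5 ℏ ≈ 4.472ℏ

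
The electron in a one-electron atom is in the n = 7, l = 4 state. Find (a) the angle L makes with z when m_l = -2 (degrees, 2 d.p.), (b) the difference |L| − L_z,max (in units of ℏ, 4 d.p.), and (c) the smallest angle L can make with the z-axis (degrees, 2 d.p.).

θ(m_l=-2) ≈ 116.57°; |L|−L_z,max ≈ 0.4721ℏ; θ_min ≈ 26.57°

For m_l = -2: cos θ = -2/√20, θ ≈ 116.57°.
|L| − L_z,max = (2√5 − 4)ℏ ≈ 0.4721ℏ.
cos θ_min = 4/√20, so θ_min ≈ 26.57°.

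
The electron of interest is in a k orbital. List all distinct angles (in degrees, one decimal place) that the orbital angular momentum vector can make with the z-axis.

θ ∈ {20.7°, 36.7°, 48.1°, 57.7°, 66.4°, 74.5°, 82.3°, 90.0°, 97.7°, 105.5°, 113.6°, 122.3°, 131.9°, 143.3°, 159.3°}

For a k orbital, l = 7.
|L| = √(l(l+1)) ℏ = 2√14 ℏ.
cos θ = m_l/√56 for each m_l ∈ {-7, -6, -5, -4, -3, -2, -1, 0, 1, 2, 3, 4, 5, 6, 7}.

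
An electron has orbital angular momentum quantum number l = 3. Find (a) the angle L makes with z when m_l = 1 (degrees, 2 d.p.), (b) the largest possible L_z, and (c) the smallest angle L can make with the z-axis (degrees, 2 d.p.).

For m_l = 1: cos θ = 1/√12, θ ≈ 73.22°.
L_z,max = lℏ = 3ℏ.
cos θ_min = 3/√12, so θ_min ≈ 30.00°.

θ(m_l=1) ≈ 73.22°; L_z,max = 3ℏ; θ_min ≈ 30.00°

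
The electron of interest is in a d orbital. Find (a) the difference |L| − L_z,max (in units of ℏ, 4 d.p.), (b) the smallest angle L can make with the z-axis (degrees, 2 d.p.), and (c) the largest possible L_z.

The letter d corresponds to l = 2.
|L| − L_z,max = (√6 − 2)ℏ ≈ 0.4495ℏ.
cos θ_min = 2/√6, so θ_min ≈ 35.26°.
L_z,max = lℏ = 2ℏ.

|L|−L_z,max ≈ 0.4495ℏ; θ_min ≈ 35.26°; L_z,max = 2ℏ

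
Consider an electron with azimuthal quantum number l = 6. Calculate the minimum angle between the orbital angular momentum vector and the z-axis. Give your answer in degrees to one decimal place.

θ_min ≈ 22.2°

|L| = √(l(l+1)) ℏ = √42 ℏ.
The smallest angle corresponds to the largest L_z, i.e. m_l = l = 6, giving L_z = 6ℏ.
cos θ_min = 6/√42, so θ_min ≈ 22.2°.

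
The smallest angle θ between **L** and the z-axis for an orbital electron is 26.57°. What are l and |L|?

l = 4, |L| = 2√5 ℏ ≈ 4.472ℏ

cos²θ_min = l/(l+1) = 0.7999.
l = cos²θ/sin²θ ≈ 4.
Then |L| = ℏ√(4·5) = 2√5 ℏ.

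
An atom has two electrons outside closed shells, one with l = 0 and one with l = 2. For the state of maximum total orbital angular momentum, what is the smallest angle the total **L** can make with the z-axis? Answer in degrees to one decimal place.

θ_min ≈ 35.3°

Angular momentum addition gives L = |l₁ − l₂|, …, l₁ + l₂.
So L can be 2.
The maximum is L = 2, with |L_tot| = ℏ√(2·3) = √6 ℏ.
The minimum angle with z is arccos(2/√6) ≈ 35.3°.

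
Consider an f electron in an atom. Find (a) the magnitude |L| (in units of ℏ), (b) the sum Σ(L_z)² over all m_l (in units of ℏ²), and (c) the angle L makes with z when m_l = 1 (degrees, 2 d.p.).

F corresponds to l = 3.
|L| = ℏ√(3·4) = 2√3 ℏ ≈ 3.464ℏ.
Σ m_l² = 28, so Σ(L_z)² = 28 ℏ².
For m_l = 1: cos θ = 1/√12, θ ≈ 73.22°.

|L| = 2√3 ℏ ≈ 3.464ℏ; Σ(L_z)² = 28 ℏ²; θ(m_l=1) ≈ 73.22°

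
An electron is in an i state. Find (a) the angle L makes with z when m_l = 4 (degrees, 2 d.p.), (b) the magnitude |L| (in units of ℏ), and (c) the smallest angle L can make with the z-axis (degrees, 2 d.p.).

For an i orbital, l = 6.
For m_l = 4: cos θ = 4/√42, θ ≈ 51.89°.
|L| = ℏ√(6·7) = √42 ℏ ≈ 6.481ℏ.
cos θ_min = 6/√42, so θ_min ≈ 22.21°.

θ(m_l=4) ≈ 51.89°; |L| = √42 ℏ ≈ 6.481ℏ; θ_min ≈ 22.21°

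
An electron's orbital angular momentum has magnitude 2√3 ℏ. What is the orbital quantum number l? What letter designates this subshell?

l = 3 (f orbital)

|L| = ℏ√(l(l+1)), so l(l+1) = 12.
The positive root is l = 3.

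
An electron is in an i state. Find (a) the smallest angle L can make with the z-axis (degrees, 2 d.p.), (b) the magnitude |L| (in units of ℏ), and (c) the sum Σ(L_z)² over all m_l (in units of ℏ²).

θ_min ≈ 22.21°; |L| = √42 ℏ ≈ 6.481ℏ; Σ(L_z)² = 182 ℏ²

The letter i corresponds to l = 6.
cos θ_min = 6/√42, so θ_min ≈ 22.21°.
|L| = ℏ√(6·7) = √42 ℏ ≈ 6.481ℏ.
Σ m_l² = 182, so Σ(L_z)² = 182 ℏ².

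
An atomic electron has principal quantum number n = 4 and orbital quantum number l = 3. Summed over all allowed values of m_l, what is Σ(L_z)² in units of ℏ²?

Σ(L_z)² = 28 ℏ²

The allowed m_l values are -3, -2, -1, 0, 1, 2, 3.
Summing m² from −3 to 3: Σ m_l² = 28.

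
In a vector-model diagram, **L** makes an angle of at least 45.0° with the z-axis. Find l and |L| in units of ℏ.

l = 1, |L| = √2 ℏ ≈ 1.414ℏ

cos²θ_min = l/(l+1) = 0.5000.
Solving: l = 1.
Then |L| = ℏ√(1·2) = √2 ℏ.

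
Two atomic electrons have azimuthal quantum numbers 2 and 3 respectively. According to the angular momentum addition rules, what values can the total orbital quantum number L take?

L = 1, 2, 3, 4, 5

Angular momentum addition gives L = |l₁ − l₂|, …, l₁ + l₂.
Allowed values: L = 1, 2, 3, 4, 5.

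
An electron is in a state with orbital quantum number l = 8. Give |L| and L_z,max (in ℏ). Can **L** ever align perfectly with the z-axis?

|L| = 6√2 ℏ ≈ 8.4853ℏ, while L_z,max = lℏ = 8ℏ.
Since |L| > L_z,max, the vector can never point exactly along z; the closest it comes is θ_min = arccos(8/√72) ≈ 19.5°.

No: L_z,max = 8ℏ < |L| = 6√2 ℏ ≈ 8.485ℏ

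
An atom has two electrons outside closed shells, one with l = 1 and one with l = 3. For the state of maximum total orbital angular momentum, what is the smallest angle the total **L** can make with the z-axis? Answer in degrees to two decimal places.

L runs from |1 − 3| = 2 to 1 + 3 = 4.
So L can be 2, 3, 4.
The maximum is L = 4, with |L_tot| = ℏ√(4·5) = 2√5 ℏ.
The minimum angle with z is arccos(4/√20) ≈ 26.57°.

θ_min ≈ 26.57°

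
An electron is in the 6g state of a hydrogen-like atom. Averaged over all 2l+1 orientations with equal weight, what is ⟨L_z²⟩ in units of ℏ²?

⟨L_z²⟩ = 6.667 ℏ²

The 6g subshell has l = 4.
The allowed m_l values are -4, -3, -2, -1, 0, 1, 2, 3, 4.
Average of L_z² over 9 states: 60/9 ℏ² = 6.667 ℏ².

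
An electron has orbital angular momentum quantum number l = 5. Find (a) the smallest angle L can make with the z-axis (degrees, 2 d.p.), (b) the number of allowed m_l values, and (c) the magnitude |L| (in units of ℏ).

cos θ_min = 5/√30, so θ_min ≈ 24.09°.
There are 2l+1 = 11 values of m_l.
|L| = ℏ√(5·6) = √30 ℏ ≈ 5.477ℏ.

θ_min ≈ 24.09°; 11 values; |L| = √30 ℏ ≈ 5.477ℏ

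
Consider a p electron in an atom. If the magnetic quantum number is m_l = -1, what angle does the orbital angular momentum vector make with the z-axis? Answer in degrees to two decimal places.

The letter p corresponds to l = 1.
|L| = √(l(l+1)) ℏ = √2 ℏ.
L_z = m_l ℏ = −1ℏ.
cos θ = L_z/|L| = -1/√2, so θ ≈ 135.00°.

θ ≈ 135.00°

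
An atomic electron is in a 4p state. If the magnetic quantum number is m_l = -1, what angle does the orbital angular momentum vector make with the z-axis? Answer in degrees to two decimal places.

For 4p, l = 1.
|L|² = l(l+1)ℏ² = 2ℏ², so |L| = √2 ℏ.
L_z = m_l ℏ = −1ℏ.
cos θ = L_z/|L| = -1/√2, so θ ≈ 135.00°.

θ ≈ 135.00°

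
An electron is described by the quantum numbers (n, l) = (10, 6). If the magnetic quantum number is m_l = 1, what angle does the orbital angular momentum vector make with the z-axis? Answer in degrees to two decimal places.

|L| = ℏ√(l(l+1)) = √42 ℏ.
L_z = m_l ℏ = 1ℏ.
cos θ = L_z/|L| = 1/√42, so θ ≈ 81.12°.

θ ≈ 81.12°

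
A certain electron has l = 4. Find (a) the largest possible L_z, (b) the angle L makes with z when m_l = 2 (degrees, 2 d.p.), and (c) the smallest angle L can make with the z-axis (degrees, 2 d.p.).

L_z,max = 4ℏ; θ(m_l=2) ≈ 63.43°; θ_min ≈ 26.57°

L_z,max = lℏ = 4ℏ.
For m_l = 2: cos θ = 2/√20, θ ≈ 63.43°.
cos θ_min = 4/√20, so θ_min ≈ 26.57°.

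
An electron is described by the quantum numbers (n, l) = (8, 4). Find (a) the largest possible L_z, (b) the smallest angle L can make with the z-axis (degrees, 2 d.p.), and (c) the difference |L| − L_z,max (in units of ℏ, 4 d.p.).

L_z,max = 4ℏ; θ_min ≈ 26.57°; |L|−L_z,max ≈ 0.4721ℏ

L_z,max = lℏ = 4ℏ.
cos θ_min = 4/√20, so θ_min ≈ 26.57°.
|L| − L_z,max = (2√5 − 4)ℏ ≈ 0.4721ℏ.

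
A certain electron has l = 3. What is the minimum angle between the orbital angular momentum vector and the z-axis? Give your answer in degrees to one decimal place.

|L| = ℏ√(l(l+1)) = 2√3 ℏ.
The smallest angle corresponds to the largest L_z, i.e. m_l = l = 3, giving L_z = 3ℏ.
cos θ_min = 3/√12, so θ_min ≈ 30.0°.

θ_min ≈ 30.0°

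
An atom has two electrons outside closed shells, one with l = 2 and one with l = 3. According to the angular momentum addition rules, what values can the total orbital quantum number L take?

L = 1, 2, 3, 4, 5

The total orbital quantum number L ranges from |l₁ − l₂| to l₁ + l₂ in integer steps.
So L can be 1, 2, 3, 4, 5.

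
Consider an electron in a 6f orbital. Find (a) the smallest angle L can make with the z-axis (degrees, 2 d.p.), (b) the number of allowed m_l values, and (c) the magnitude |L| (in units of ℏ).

θ_min ≈ 30.00°; 7 values; |L| = 2√3 ℏ ≈ 3.464ℏ

For 6f, l = 3.
cos θ_min = 3/√12, so θ_min ≈ 30.00°.
There are 2l+1 = 7 values of m_l.
|L| = ℏ√(3·4) = 2√3 ℏ ≈ 3.464ℏ.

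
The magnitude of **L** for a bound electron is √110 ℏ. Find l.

Since |L|² = l(l+1)ℏ², l(l+1) = 110.
Solving: l = 10.

l = 10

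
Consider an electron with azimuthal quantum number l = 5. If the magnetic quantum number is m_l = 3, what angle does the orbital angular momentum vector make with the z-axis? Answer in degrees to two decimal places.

|L| = ℏ√(l(l+1)) = √30 ℏ.
L_z = m_l ℏ = 3ℏ.
cos θ = L_z/|L| = 3/√30, so θ ≈ 56.79°.

θ ≈ 56.79°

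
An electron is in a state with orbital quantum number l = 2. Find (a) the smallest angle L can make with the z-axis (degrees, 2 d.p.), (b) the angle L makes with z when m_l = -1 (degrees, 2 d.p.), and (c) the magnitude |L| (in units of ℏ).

cos θ_min = 2/√6, so θ_min ≈ 35.26°.
For m_l = -1: cos θ = -1/√6, θ ≈ 114.09°.
|L| = ℏ√(2·3) = √6 ℏ ≈ 2.449ℏ.

θ_min ≈ 35.26°; θ(m_l=-1) ≈ 114.09°; |L| = √6 ℏ ≈ 2.449ℏ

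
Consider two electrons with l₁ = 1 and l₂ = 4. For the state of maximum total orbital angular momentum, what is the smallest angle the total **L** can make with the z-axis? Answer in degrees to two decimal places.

By the triangle rule, |l₁ − l₂| ≤ L ≤ l₁ + l₂.
L ∈ {3, 4, 5}.
The maximum is L = 5, with |L_tot| = ℏ√(5·6) = √30 ℏ.
The minimum angle with z is arccos(5/√30) ≈ 24.09°.

θ_min ≈ 24.09°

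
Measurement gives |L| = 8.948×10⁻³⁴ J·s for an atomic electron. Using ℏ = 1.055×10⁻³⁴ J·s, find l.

In units of ℏ, |L| ≈ 8.482.
(|L|/ℏ)² = l(l+1) ≈ 71.94 ⇒ l = 8.

l = 8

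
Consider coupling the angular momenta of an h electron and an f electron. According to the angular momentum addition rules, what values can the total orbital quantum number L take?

By the triangle rule, |l₁ − l₂| ≤ L ≤ l₁ + l₂.
So L can be 2, 3, 4, 5, 6, 7, 8.

L = 2, 3, 4, 5, 6, 7, 8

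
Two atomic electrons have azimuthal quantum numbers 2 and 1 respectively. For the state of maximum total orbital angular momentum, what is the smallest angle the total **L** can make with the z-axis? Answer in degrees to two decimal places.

By the triangle rule, |l₁ − l₂| ≤ L ≤ l₁ + l₂.
Allowed values: L = 1, 2, 3.
The maximum is L = 3, with |L_tot| = ℏ√(3·4) = 2√3 ℏ.
The minimum angle with z is arccos(3/√12) ≈ 30.00°.

θ_min ≈ 30.00°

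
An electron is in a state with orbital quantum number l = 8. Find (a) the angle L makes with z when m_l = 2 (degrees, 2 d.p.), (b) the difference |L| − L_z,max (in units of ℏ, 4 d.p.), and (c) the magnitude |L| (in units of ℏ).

θ(m_l=2) ≈ 76.37°; |L|−L_z,max ≈ 0.4853ℏ; |L| = 6√2 ℏ ≈ 8.485ℏ

For m_l = 2: cos θ = 2/√72, θ ≈ 76.37°.
|L| − L_z,max = (6√2 − 8)ℏ ≈ 0.4853ℏ.
|L| = ℏ√(8·9) = 6√2 ℏ ≈ 8.485ℏ.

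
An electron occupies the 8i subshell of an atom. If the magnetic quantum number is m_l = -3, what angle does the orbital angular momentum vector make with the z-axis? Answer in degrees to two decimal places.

θ ≈ 117.58°

8i means n = 8, l = 6.
|L| = ℏ√(l(l+1)) = √42 ℏ.
L_z = m_l ℏ = −3ℏ.
cos θ = L_z/|L| = -3/√42, so θ ≈ 117.58°.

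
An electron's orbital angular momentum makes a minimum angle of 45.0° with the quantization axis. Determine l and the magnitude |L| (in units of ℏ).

l = 1, |L| = √2 ℏ ≈ 1.414ℏ

cos²θ_min = l/(l+1) = 0.5000.
l = cos²θ/sin²θ ≈ 1.
Then |L| = ℏ√(1·2) = √2 ℏ.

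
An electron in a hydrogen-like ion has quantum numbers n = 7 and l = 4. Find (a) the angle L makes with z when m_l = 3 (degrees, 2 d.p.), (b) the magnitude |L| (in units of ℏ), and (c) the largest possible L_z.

θ(m_l=3) ≈ 47.87°; |L| = 2√5 ℏ ≈ 4.472ℏ; L_z,max = 4ℏ

For m_l = 3: cos θ = 3/√20, θ ≈ 47.87°.
|L| = ℏ√(4·5) = 2√5 ℏ ≈ 4.472ℏ.
L_z,max = lℏ = 4ℏ.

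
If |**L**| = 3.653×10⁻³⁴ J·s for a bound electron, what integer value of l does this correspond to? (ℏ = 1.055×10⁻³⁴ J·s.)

l = 3

|L|/ℏ = (3.653×10⁻³⁴)/(1.055×10⁻³⁴) ≈ 3.463.
l(l+1) ≈ 3.463² ≈ 11.99, so l = 3.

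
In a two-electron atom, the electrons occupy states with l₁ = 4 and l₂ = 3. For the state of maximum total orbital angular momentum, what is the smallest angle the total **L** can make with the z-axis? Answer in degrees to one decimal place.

Angular momentum addition gives L = |l₁ − l₂|, …, l₁ + l₂.
L ∈ {1, 2, 3, 4, 5, 6, 7}.
The maximum is L = 7, with |L_tot| = ℏ√(7·8) = 2√14 ℏ.
The minimum angle with z is arccos(7/√56) ≈ 20.7°.

θ_min ≈ 20.7°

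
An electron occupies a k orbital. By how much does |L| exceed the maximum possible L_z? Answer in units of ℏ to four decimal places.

|L| − L_z,max ≈ 0.4833ℏ

The letter k corresponds to l = 7.
|L| = 2√14 ℏ ≈ 7.4833ℏ, while L_z,max = lℏ = 7ℏ.
The difference is (2√14 − 7)ℏ ≈ 0.4833ℏ.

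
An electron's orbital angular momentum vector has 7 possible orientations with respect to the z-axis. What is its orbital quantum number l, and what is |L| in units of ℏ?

l = 3, |L| = 2√3 ℏ ≈ 3.464ℏ

2l + 1 = 7 ⇒ l = 3.
Then |L| = √(l(l+1)) ℏ = 2√3 ℏ.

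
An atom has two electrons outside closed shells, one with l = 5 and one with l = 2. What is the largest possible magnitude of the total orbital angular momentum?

|L_tot|_max = 2√14 ℏ ≈ 7.483ℏ

L runs from |5 − 2| = 3 to 5 + 2 = 7.
Allowed values: L = 3, 4, 5, 6, 7.
The largest magnitude corresponds to L = 7: |L_tot| = ℏ√(7·8) = 2√14 ℏ.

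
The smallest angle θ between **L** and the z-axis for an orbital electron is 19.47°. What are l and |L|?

At minimum angle, m_l = l, so cos θ = l/√(l(l+1)); cos²θ = l/(l+1) = 0.8889.
Thus l = 0.8889/(1 − 0.8889) ≈ 8.
Then |L| = ℏ√(8·9) = 6√2 ℏ.

l = 8, |L| = 6√2 ℏ ≈ 8.485ℏ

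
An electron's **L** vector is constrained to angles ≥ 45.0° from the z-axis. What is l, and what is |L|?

cos θ_min = l/√(l(l+1)) = √(l/(l+1)), so l/(l+1) = cos²(45.0°) = 0.5000.
Thus l = 0.5000/(1 − 0.5000) ≈ 1.
Then |L| = ℏ√(1·2) = √2 ℏ.

l = 1, |L| = √2 ℏ ≈ 1.414ℏ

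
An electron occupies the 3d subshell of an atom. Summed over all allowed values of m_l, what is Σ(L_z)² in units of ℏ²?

Σ(L_z)² = 10 ℏ²

The 3d subshell has l = 2.
m_l runs from −2 to 2, i.e. {-2, -1, 0, 1, 2}.
Σ m_l² = l(l+1)(2l+1)/3 = 2·3·5/3 = 10.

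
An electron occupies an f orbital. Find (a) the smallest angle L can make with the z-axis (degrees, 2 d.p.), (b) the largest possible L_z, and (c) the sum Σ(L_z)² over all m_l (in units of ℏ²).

θ_min ≈ 30.00°; L_z,max = 3ℏ; Σ(L_z)² = 28 ℏ²

For an f orbital, l = 3.
cos θ_min = 3/√12, so θ_min ≈ 30.00°.
L_z,max = lℏ = 3ℏ.
Σ m_l² = 28, so Σ(L_z)² = 28 ℏ².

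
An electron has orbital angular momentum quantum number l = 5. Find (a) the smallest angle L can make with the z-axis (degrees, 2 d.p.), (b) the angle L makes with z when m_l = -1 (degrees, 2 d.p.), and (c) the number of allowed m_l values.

θ_min ≈ 24.09°; θ(m_l=-1) ≈ 100.52°; 11 values

cos θ_min = 5/√30, so θ_min ≈ 24.09°.
For m_l = -1: cos θ = -1/√30, θ ≈ 100.52°.
There are 2l+1 = 11 values of m_l.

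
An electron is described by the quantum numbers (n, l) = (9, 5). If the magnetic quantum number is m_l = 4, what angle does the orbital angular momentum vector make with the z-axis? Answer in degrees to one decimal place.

θ ≈ 43.1°

|L|² = l(l+1)ℏ² = 30ℏ², so |L| = √30 ℏ.
L_z = m_l ℏ = 4ℏ.
cos θ = L_z/|L| = 4/√30, so θ ≈ 43.1°.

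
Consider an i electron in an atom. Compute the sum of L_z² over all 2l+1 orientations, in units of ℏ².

Σ(L_z)² = 182 ℏ²

I corresponds to l = 6.
The allowed m_l values are -6, -5, -4, -3, -2, -1, 0, 1, 2, 3, 4, 5, 6.
Σ m_l² = l(l+1)(2l+1)/3 = 6·7·13/3 = 182.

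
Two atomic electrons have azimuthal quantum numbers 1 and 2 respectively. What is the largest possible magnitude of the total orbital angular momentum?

The total orbital quantum number L ranges from |l₁ − l₂| to l₁ + l₂ in integer steps.
So L can be 1, 2, 3.
The largest magnitude corresponds to L = 3: |L_tot| = ℏ√(3·4) = 2√3 ℏ.

|L_tot|_max = 2√3 ℏ ≈ 3.464ℏ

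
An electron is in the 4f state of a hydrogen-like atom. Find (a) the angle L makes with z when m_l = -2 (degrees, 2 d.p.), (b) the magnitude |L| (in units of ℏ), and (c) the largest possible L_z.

θ(m_l=-2) ≈ 125.26°; |L| = 2√3 ℏ ≈ 3.464ℏ; L_z,max = 3ℏ

For 4f, l = 3.
For m_l = -2: cos θ = -2/√12, θ ≈ 125.26°.
|L| = ℏ√(3·4) = 2√3 ℏ ≈ 3.464ℏ.
L_z,max = lℏ = 3ℏ.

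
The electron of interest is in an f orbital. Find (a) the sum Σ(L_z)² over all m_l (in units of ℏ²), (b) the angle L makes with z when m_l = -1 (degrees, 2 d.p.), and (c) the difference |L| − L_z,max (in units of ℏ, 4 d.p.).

The letter f corresponds to l = 3.
Σ m_l² = 28, so Σ(L_z)² = 28 ℏ².
For m_l = -1: cos θ = -1/√12, θ ≈ 106.78°.
|L| − L_z,max = (2√3 − 3)ℏ ≈ 0.4641ℏ.

Σ(L_z)² = 28 ℏ²; θ(m_l=-1) ≈ 106.78°; |L|−L_z,max ≈ 0.4641ℏ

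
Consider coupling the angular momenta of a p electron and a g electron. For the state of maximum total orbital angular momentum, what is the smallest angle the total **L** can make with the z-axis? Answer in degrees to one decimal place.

By the triangle rule, |l₁ − l₂| ≤ L ≤ l₁ + l₂.
L ∈ {3, 4, 5}.
The maximum is L = 5, with |L_tot| = ℏ√(5·6) = √30 ℏ.
The minimum angle with z is arccos(5/√30) ≈ 24.1°.

θ_min ≈ 24.1°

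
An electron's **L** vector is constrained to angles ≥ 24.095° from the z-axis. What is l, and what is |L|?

At minimum angle, m_l = l, so cos θ = l/√(l(l+1)); cos²θ = l/(l+1) = 0.8333.
Solving: l = 5.
Then |L| = ℏ√(5·6) = √30 ℏ.

l = 5, |L| = √30 ℏ ≈ 5.477ℏ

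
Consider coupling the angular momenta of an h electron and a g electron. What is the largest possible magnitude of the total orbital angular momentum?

|L_tot|_max = 3√10 ℏ ≈ 9.487ℏ

By the triangle rule, |l₁ − l₂| ≤ L ≤ l₁ + l₂.
So L can be 1, 2, 3, 4, 5, 6, 7, 8, 9.
The largest magnitude corresponds to L = 9: |L_tot| = ℏ√(9·10) = 3√10 ℏ.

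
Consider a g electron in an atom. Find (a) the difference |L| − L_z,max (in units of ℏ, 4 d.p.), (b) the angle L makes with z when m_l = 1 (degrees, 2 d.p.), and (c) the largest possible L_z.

|L|−L_z,max ≈ 0.4721ℏ; θ(m_l=1) ≈ 77.08°; L_z,max = 4ℏ

A g state has l = 4.
|L| − L_z,max = (2√5 − 4)ℏ ≈ 0.4721ℏ.
For m_l = 1: cos θ = 1/√20, θ ≈ 77.08°.
L_z,max = lℏ = 4ℏ.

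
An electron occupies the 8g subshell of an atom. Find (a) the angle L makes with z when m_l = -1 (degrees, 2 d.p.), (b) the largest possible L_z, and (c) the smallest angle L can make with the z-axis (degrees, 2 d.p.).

8g means n = 8, l = 4.
For m_l = -1: cos θ = -1/√20, θ ≈ 102.92°.
L_z,max = lℏ = 4ℏ.
cos θ_min = 4/√20, so θ_min ≈ 26.57°.

θ(m_l=-1) ≈ 102.92°; L_z,max = 4ℏ; θ_min ≈ 26.57°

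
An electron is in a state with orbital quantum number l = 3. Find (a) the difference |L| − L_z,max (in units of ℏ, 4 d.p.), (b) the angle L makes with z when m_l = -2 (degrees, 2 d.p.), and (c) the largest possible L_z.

|L|−L_z,max ≈ 0.4641ℏ; θ(m_l=-2) ≈ 125.26°; L_z,max = 3ℏ

|L| − L_z,max = (2√3 − 3)ℏ ≈ 0.4641ℏ.
For m_l = -2: cos θ = -2/√12, θ ≈ 125.26°.
L_z,max = lℏ = 3ℏ.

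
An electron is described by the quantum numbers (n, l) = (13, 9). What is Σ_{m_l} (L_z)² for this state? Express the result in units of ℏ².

m_l runs from −9 to 9, i.e. {-9, -8, -7, -6, -5, -4, -3, -2, -1, 0, 1, 2, 3, 4, 5, 6, 7, 8, 9}.
Σ m_l² = l(l+1)(2l+1)/3 = 9·10·19/3 = 570.

Σ(L_z)² = 570 ℏ²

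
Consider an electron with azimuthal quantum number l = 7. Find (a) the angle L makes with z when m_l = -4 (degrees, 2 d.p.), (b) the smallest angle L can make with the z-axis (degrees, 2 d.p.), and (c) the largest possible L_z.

θ(m_l=-4) ≈ 122.31°; θ_min ≈ 20.70°; L_z,max = 7ℏ

For m_l = -4: cos θ = -4/√56, θ ≈ 122.31°.
cos θ_min = 7/√56, so θ_min ≈ 20.70°.
L_z,max = lℏ = 7ℏ.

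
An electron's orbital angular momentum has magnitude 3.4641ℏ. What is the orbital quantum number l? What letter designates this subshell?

|L| = ℏ√(l(l+1)), so l(l+1) = 12.
Solving: l = 3.

l = 3 (f orbital)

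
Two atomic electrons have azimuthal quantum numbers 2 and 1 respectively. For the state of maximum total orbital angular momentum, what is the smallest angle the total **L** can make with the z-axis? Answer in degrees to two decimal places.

θ_min ≈ 30.00°

By the triangle rule, |l₁ − l₂| ≤ L ≤ l₁ + l₂.
L ∈ {1, 2, 3}.
The maximum is L = 3, with |L_tot| = ℏ√(3·4) = 2√3 ℏ.
The minimum angle with z is arccos(3/√12) ≈ 30.00°.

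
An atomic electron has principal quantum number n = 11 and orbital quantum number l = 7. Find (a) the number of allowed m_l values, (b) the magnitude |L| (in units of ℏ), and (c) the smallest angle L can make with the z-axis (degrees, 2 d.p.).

15 values; |L| = 2√14 ℏ ≈ 7.483ℏ; θ_min ≈ 20.70°

There are 2l+1 = 15 values of m_l.
|L| = ℏ√(7·8) = 2√14 ℏ ≈ 7.483ℏ.
cos θ_min = 7/√56, so θ_min ≈ 20.70°.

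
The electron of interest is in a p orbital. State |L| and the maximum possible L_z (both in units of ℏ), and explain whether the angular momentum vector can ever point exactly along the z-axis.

A p state has l = 1.
|L| = √2 ℏ ≈ 1.4142ℏ, while L_z,max = lℏ = 1ℏ.
Since |L| > L_z,max, the vector can never point exactly along z; the closest it comes is θ_min = arccos(1/√2) ≈ 45.0°.

No: L_z,max = 1ℏ < |L| = √2 ℏ ≈ 1.414ℏ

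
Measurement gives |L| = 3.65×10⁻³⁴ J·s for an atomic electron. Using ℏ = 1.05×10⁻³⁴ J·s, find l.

Dividing by ℏ: |L|/ℏ ≈ 3.476.
l(l+1) ≈ 3.476² ≈ 12.08, so l = 3.

l = 3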